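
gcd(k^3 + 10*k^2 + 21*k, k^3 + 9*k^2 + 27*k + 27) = k + 3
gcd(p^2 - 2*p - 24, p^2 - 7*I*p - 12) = 1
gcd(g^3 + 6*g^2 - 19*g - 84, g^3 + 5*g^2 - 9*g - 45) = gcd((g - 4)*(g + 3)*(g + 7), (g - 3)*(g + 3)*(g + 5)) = g + 3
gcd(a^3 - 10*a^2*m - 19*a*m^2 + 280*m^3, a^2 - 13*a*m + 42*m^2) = a - 7*m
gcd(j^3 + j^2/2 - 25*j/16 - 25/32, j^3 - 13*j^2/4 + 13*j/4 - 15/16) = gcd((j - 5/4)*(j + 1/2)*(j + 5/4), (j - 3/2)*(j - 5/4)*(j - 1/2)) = j - 5/4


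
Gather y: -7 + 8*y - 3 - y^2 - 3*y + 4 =-y^2 + 5*y - 6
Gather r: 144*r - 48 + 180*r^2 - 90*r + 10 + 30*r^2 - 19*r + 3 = 210*r^2 + 35*r - 35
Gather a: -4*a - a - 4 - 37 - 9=-5*a - 50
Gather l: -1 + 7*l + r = 7*l + r - 1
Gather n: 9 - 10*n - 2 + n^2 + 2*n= n^2 - 8*n + 7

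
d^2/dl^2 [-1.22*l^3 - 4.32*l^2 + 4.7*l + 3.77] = -7.32*l - 8.64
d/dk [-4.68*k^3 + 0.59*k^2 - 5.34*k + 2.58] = -14.04*k^2 + 1.18*k - 5.34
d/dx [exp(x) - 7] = exp(x)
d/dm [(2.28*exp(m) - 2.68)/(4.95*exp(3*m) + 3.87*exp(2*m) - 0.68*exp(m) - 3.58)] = (-22.572*exp(3*m) + 30.9744*exp(2*m) + 20.7432*exp(m) - 9.9848)*exp(m)/(24.5025*exp(6*m) + 38.313*exp(5*m) + 8.2449*exp(4*m) - 40.7052*exp(3*m) - 27.2468*exp(2*m) + 4.8688*exp(m) + 12.8164)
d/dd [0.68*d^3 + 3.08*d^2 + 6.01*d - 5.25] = 2.04*d^2 + 6.16*d + 6.01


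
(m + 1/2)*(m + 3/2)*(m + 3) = m^3 + 5*m^2 + 27*m/4 + 9/4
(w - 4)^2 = w^2 - 8*w + 16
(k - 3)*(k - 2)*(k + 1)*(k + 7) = k^4 + 3*k^3 - 27*k^2 + 13*k + 42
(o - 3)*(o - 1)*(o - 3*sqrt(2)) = o^3 - 3*sqrt(2)*o^2 - 4*o^2 + 3*o + 12*sqrt(2)*o - 9*sqrt(2)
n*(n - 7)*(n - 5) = n^3 - 12*n^2 + 35*n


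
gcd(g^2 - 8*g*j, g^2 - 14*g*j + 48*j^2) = g - 8*j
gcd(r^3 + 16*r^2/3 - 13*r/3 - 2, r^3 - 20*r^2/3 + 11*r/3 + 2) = r^2 - 2*r/3 - 1/3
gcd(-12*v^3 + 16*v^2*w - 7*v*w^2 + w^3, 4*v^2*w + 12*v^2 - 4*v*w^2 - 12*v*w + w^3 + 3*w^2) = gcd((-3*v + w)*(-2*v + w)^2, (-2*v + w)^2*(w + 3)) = 4*v^2 - 4*v*w + w^2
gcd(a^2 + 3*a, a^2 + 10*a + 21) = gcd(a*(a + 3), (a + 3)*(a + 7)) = a + 3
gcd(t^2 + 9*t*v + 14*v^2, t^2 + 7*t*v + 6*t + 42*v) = t + 7*v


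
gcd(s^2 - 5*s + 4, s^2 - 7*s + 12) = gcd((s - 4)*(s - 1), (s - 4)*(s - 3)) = s - 4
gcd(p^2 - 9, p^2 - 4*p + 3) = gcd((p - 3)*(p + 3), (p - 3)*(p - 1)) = p - 3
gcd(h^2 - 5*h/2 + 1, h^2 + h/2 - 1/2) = h - 1/2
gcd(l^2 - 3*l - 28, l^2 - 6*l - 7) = l - 7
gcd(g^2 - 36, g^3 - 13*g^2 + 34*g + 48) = g - 6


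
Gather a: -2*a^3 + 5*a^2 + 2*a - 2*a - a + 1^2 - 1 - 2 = -2*a^3 + 5*a^2 - a - 2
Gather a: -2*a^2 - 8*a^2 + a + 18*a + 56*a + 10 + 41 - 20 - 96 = -10*a^2 + 75*a - 65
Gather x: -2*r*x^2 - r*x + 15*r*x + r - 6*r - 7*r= -2*r*x^2 + 14*r*x - 12*r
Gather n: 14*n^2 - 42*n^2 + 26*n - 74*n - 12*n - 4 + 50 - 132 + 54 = -28*n^2 - 60*n - 32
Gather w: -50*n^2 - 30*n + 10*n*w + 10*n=-50*n^2 + 10*n*w - 20*n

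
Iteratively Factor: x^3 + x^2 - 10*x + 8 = (x + 4)*(x^2 - 3*x + 2) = (x - 1)*(x + 4)*(x - 2)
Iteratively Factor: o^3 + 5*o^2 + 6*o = (o + 2)*(o^2 + 3*o) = o*(o + 2)*(o + 3)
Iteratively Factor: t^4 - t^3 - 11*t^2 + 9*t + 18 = (t + 3)*(t^3 - 4*t^2 + t + 6) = (t - 3)*(t + 3)*(t^2 - t - 2) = (t - 3)*(t - 2)*(t + 3)*(t + 1)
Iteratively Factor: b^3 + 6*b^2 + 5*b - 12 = (b + 4)*(b^2 + 2*b - 3) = (b - 1)*(b + 4)*(b + 3)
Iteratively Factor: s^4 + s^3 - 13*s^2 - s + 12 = (s - 3)*(s^3 + 4*s^2 - s - 4) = (s - 3)*(s + 1)*(s^2 + 3*s - 4) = (s - 3)*(s - 1)*(s + 1)*(s + 4)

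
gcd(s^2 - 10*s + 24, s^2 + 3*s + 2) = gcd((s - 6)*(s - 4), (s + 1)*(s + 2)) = 1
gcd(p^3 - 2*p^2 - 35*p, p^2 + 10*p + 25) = p + 5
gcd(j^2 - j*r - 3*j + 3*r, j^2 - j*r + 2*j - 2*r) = -j + r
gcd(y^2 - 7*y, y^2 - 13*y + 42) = y - 7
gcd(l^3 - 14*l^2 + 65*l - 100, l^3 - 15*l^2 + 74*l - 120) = l^2 - 9*l + 20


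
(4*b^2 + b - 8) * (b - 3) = 4*b^3 - 11*b^2 - 11*b + 24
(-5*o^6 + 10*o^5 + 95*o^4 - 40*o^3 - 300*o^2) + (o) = -5*o^6 + 10*o^5 + 95*o^4 - 40*o^3 - 300*o^2 + o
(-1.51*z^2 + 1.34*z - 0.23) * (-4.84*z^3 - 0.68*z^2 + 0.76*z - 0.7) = 7.3084*z^5 - 5.4588*z^4 - 0.9456*z^3 + 2.2318*z^2 - 1.1128*z + 0.161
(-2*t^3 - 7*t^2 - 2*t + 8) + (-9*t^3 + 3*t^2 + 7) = -11*t^3 - 4*t^2 - 2*t + 15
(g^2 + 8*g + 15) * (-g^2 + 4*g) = -g^4 - 4*g^3 + 17*g^2 + 60*g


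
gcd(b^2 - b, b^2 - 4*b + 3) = b - 1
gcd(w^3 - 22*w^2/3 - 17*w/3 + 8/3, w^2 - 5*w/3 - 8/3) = w + 1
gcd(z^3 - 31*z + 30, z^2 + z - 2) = z - 1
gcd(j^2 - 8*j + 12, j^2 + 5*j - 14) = j - 2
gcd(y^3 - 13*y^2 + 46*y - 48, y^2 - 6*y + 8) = y - 2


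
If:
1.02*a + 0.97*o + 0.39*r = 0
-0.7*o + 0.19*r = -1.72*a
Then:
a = -0.191949294828744*r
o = -0.200218267293486*r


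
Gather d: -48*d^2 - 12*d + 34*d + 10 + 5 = -48*d^2 + 22*d + 15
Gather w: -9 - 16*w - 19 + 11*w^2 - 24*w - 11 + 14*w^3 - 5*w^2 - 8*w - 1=14*w^3 + 6*w^2 - 48*w - 40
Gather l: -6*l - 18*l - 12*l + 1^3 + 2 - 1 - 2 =-36*l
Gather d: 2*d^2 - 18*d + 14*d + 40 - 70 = 2*d^2 - 4*d - 30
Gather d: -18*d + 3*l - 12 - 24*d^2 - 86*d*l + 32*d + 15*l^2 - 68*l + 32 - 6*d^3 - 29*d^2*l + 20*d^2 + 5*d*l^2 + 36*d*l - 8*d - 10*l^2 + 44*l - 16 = -6*d^3 + d^2*(-29*l - 4) + d*(5*l^2 - 50*l + 6) + 5*l^2 - 21*l + 4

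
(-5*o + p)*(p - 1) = -5*o*p + 5*o + p^2 - p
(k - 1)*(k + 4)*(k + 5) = k^3 + 8*k^2 + 11*k - 20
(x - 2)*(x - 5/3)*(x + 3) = x^3 - 2*x^2/3 - 23*x/3 + 10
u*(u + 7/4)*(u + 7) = u^3 + 35*u^2/4 + 49*u/4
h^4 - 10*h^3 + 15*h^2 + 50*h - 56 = (h - 7)*(h - 4)*(h - 1)*(h + 2)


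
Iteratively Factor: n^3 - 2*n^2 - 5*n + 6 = (n - 1)*(n^2 - n - 6) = (n - 3)*(n - 1)*(n + 2)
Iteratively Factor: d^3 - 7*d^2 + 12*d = (d - 4)*(d^2 - 3*d) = (d - 4)*(d - 3)*(d)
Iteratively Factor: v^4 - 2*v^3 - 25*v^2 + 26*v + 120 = (v + 4)*(v^3 - 6*v^2 - v + 30) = (v - 3)*(v + 4)*(v^2 - 3*v - 10) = (v - 3)*(v + 2)*(v + 4)*(v - 5)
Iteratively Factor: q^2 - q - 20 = (q - 5)*(q + 4)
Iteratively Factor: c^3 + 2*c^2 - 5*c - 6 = (c - 2)*(c^2 + 4*c + 3) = (c - 2)*(c + 1)*(c + 3)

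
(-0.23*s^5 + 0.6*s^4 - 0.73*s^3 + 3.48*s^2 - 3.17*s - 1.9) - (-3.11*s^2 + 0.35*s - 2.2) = -0.23*s^5 + 0.6*s^4 - 0.73*s^3 + 6.59*s^2 - 3.52*s + 0.3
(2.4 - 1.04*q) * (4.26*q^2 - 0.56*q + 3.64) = -4.4304*q^3 + 10.8064*q^2 - 5.1296*q + 8.736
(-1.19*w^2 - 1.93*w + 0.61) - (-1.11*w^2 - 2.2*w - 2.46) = -0.0799999999999998*w^2 + 0.27*w + 3.07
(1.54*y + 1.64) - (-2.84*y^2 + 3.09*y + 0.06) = 2.84*y^2 - 1.55*y + 1.58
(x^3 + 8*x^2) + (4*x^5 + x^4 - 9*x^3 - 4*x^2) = 4*x^5 + x^4 - 8*x^3 + 4*x^2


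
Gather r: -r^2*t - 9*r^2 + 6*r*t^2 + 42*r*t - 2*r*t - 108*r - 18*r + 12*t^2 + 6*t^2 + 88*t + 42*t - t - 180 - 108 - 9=r^2*(-t - 9) + r*(6*t^2 + 40*t - 126) + 18*t^2 + 129*t - 297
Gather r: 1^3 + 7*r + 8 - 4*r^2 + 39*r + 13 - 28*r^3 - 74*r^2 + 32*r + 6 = -28*r^3 - 78*r^2 + 78*r + 28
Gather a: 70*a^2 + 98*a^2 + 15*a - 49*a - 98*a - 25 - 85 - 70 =168*a^2 - 132*a - 180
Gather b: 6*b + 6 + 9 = 6*b + 15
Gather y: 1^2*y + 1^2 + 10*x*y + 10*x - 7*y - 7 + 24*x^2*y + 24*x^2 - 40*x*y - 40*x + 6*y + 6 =24*x^2 - 30*x + y*(24*x^2 - 30*x)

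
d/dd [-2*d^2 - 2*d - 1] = -4*d - 2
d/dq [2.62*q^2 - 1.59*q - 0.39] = 5.24*q - 1.59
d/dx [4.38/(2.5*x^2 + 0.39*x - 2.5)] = (-21.9*x - 1.7082)/(2.5*x^2 + 0.39*x - 2.5)^2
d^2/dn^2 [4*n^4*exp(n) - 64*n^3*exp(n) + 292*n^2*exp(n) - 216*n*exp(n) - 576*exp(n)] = 4*(n^4 - 8*n^3 - 11*n^2 + 142*n - 106)*exp(n)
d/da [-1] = 0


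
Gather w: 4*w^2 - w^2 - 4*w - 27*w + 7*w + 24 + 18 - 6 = 3*w^2 - 24*w + 36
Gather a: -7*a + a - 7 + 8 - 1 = -6*a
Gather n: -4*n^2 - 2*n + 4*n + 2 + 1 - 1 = -4*n^2 + 2*n + 2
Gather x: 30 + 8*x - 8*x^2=-8*x^2 + 8*x + 30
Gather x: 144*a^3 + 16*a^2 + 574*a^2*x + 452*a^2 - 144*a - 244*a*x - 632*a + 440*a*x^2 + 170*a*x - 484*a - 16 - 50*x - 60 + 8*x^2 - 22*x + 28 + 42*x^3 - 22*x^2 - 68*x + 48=144*a^3 + 468*a^2 - 1260*a + 42*x^3 + x^2*(440*a - 14) + x*(574*a^2 - 74*a - 140)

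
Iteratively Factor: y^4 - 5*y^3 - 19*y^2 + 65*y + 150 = (y - 5)*(y^3 - 19*y - 30) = (y - 5)*(y + 3)*(y^2 - 3*y - 10) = (y - 5)^2*(y + 3)*(y + 2)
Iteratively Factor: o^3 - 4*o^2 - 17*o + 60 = (o + 4)*(o^2 - 8*o + 15) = (o - 3)*(o + 4)*(o - 5)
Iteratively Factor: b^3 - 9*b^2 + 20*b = (b - 4)*(b^2 - 5*b) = b*(b - 4)*(b - 5)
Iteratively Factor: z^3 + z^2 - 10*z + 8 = (z - 1)*(z^2 + 2*z - 8) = (z - 1)*(z + 4)*(z - 2)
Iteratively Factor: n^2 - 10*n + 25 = (n - 5)*(n - 5)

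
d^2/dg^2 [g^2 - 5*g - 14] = 2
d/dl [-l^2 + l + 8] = 1 - 2*l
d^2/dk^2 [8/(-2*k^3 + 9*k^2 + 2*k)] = 16*(3*k*(2*k - 3)*(-2*k^2 + 9*k + 2) + 4*(-3*k^2 + 9*k + 1)^2)/(k^3*(-2*k^2 + 9*k + 2)^3)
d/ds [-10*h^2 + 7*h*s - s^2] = 7*h - 2*s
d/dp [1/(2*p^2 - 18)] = -p/(p^2 - 9)^2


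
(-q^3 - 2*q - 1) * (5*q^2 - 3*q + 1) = -5*q^5 + 3*q^4 - 11*q^3 + q^2 + q - 1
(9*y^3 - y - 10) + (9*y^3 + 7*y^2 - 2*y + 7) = 18*y^3 + 7*y^2 - 3*y - 3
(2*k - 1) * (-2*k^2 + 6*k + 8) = -4*k^3 + 14*k^2 + 10*k - 8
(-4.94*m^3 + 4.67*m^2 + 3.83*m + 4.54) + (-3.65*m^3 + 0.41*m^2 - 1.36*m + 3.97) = -8.59*m^3 + 5.08*m^2 + 2.47*m + 8.51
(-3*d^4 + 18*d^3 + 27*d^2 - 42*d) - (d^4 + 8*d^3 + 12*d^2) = -4*d^4 + 10*d^3 + 15*d^2 - 42*d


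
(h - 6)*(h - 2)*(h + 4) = h^3 - 4*h^2 - 20*h + 48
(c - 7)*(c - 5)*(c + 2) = c^3 - 10*c^2 + 11*c + 70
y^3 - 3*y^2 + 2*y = y*(y - 2)*(y - 1)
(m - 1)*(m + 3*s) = m^2 + 3*m*s - m - 3*s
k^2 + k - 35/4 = (k - 5/2)*(k + 7/2)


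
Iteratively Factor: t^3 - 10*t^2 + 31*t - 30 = (t - 2)*(t^2 - 8*t + 15) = (t - 3)*(t - 2)*(t - 5)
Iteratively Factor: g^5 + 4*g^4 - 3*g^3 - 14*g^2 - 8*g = (g)*(g^4 + 4*g^3 - 3*g^2 - 14*g - 8) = g*(g + 1)*(g^3 + 3*g^2 - 6*g - 8) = g*(g - 2)*(g + 1)*(g^2 + 5*g + 4) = g*(g - 2)*(g + 1)*(g + 4)*(g + 1)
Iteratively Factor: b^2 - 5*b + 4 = (b - 1)*(b - 4)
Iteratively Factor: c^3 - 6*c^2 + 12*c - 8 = (c - 2)*(c^2 - 4*c + 4) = (c - 2)^2*(c - 2)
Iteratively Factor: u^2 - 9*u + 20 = (u - 5)*(u - 4)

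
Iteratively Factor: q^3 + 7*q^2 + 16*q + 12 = (q + 2)*(q^2 + 5*q + 6) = (q + 2)^2*(q + 3)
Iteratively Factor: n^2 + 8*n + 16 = (n + 4)*(n + 4)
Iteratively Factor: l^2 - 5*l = (l - 5)*(l)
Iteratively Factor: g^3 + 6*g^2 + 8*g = (g + 4)*(g^2 + 2*g) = g*(g + 4)*(g + 2)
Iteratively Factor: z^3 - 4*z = (z)*(z^2 - 4) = z*(z + 2)*(z - 2)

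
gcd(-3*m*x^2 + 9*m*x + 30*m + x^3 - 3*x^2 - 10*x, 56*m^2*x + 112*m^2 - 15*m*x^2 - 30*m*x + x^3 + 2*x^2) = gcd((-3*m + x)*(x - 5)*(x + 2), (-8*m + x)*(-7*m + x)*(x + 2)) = x + 2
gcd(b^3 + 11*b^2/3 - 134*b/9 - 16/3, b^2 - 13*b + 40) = 1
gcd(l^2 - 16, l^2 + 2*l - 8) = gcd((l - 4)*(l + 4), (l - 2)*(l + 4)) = l + 4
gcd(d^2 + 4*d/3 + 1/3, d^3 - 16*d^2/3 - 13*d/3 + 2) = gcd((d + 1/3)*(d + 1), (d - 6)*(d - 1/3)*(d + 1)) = d + 1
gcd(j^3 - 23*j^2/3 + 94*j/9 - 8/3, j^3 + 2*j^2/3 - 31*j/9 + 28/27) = j^2 - 5*j/3 + 4/9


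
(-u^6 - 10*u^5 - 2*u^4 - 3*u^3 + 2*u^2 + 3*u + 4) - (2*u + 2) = -u^6 - 10*u^5 - 2*u^4 - 3*u^3 + 2*u^2 + u + 2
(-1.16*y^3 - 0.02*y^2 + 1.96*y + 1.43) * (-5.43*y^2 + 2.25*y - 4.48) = 6.2988*y^5 - 2.5014*y^4 - 5.491*y^3 - 3.2653*y^2 - 5.5633*y - 6.4064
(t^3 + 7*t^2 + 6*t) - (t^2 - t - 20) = t^3 + 6*t^2 + 7*t + 20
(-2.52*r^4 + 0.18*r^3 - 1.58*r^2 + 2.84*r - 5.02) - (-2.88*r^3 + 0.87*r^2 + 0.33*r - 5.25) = -2.52*r^4 + 3.06*r^3 - 2.45*r^2 + 2.51*r + 0.23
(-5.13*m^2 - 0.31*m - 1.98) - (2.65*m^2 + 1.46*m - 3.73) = -7.78*m^2 - 1.77*m + 1.75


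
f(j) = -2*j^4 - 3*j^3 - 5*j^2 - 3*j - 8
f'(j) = -8*j^3 - 9*j^2 - 10*j - 3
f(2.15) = -110.11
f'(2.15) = -145.61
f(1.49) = -43.35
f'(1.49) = -64.34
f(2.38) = -148.08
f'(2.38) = -185.63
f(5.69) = -2836.03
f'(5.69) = -1825.04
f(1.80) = -68.09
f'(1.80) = -96.82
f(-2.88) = -106.76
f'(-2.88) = 142.25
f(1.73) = -61.60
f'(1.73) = -88.66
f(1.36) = -35.72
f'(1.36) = -53.37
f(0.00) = -8.00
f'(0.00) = -3.00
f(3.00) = -305.00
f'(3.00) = -330.00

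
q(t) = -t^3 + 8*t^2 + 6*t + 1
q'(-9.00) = -381.00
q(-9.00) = 1324.00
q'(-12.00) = -618.00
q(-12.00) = 2809.00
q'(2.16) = 26.56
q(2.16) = 41.21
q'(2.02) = 26.08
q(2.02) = 37.52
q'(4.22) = 20.09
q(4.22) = 93.64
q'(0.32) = 10.81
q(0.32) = 3.71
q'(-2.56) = -54.62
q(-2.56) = 54.85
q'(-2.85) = -63.97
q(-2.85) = 72.03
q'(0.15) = 8.33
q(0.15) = 2.08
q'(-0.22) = 2.33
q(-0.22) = 0.08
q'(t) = -3*t^2 + 16*t + 6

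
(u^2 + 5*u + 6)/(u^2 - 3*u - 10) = (u + 3)/(u - 5)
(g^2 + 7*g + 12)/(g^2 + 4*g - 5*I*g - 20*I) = (g + 3)/(g - 5*I)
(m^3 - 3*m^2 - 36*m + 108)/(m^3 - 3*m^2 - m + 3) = (m^2 - 36)/(m^2 - 1)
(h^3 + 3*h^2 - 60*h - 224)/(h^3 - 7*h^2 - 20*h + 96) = (h + 7)/(h - 3)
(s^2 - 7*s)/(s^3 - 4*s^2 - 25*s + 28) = s/(s^2 + 3*s - 4)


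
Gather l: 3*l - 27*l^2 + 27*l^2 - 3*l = 0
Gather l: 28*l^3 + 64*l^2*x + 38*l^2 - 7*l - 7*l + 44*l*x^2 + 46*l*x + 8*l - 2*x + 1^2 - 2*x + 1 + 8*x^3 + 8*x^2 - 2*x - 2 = 28*l^3 + l^2*(64*x + 38) + l*(44*x^2 + 46*x - 6) + 8*x^3 + 8*x^2 - 6*x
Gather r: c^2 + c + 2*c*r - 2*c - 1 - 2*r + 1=c^2 - c + r*(2*c - 2)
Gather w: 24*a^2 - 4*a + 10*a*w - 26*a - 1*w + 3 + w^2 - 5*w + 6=24*a^2 - 30*a + w^2 + w*(10*a - 6) + 9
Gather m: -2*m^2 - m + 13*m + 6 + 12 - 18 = -2*m^2 + 12*m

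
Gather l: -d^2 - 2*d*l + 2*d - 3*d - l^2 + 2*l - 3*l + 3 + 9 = -d^2 - d - l^2 + l*(-2*d - 1) + 12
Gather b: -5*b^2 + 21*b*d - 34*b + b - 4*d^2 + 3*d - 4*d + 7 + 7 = -5*b^2 + b*(21*d - 33) - 4*d^2 - d + 14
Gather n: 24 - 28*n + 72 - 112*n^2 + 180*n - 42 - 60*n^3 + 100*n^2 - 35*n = -60*n^3 - 12*n^2 + 117*n + 54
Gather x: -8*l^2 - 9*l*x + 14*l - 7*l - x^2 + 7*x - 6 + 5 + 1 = -8*l^2 + 7*l - x^2 + x*(7 - 9*l)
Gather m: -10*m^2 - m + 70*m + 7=-10*m^2 + 69*m + 7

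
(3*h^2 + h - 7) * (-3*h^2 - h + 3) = -9*h^4 - 6*h^3 + 29*h^2 + 10*h - 21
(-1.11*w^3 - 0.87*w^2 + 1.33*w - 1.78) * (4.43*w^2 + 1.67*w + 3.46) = -4.9173*w^5 - 5.7078*w^4 + 0.5984*w^3 - 8.6745*w^2 + 1.6292*w - 6.1588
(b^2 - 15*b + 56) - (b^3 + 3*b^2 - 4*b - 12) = -b^3 - 2*b^2 - 11*b + 68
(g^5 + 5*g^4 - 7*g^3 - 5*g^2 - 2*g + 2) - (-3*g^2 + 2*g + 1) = g^5 + 5*g^4 - 7*g^3 - 2*g^2 - 4*g + 1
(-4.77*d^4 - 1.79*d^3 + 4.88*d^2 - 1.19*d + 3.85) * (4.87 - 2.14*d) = 10.2078*d^5 - 19.3993*d^4 - 19.1605*d^3 + 26.3122*d^2 - 14.0343*d + 18.7495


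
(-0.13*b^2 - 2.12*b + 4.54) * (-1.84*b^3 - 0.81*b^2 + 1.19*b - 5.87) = 0.2392*b^5 + 4.0061*b^4 - 6.7911*b^3 - 5.4371*b^2 + 17.847*b - 26.6498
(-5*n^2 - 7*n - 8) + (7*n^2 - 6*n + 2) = 2*n^2 - 13*n - 6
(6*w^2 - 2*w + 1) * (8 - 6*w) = -36*w^3 + 60*w^2 - 22*w + 8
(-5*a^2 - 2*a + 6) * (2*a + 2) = -10*a^3 - 14*a^2 + 8*a + 12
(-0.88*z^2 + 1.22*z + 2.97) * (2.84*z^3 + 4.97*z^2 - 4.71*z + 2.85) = -2.4992*z^5 - 0.9088*z^4 + 18.643*z^3 + 6.5067*z^2 - 10.5117*z + 8.4645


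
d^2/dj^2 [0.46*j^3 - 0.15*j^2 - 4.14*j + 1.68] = 2.76*j - 0.3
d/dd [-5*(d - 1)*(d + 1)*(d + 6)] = -15*d^2 - 60*d + 5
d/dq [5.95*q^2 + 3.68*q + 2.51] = 11.9*q + 3.68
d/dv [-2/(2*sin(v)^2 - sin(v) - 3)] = 2*(4*sin(v) - 1)*cos(v)/(sin(v) + cos(2*v) + 2)^2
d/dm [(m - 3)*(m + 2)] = 2*m - 1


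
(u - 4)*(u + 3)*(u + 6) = u^3 + 5*u^2 - 18*u - 72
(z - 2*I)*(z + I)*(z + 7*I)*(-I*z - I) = -I*z^4 + 6*z^3 - I*z^3 + 6*z^2 - 9*I*z^2 + 14*z - 9*I*z + 14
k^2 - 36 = (k - 6)*(k + 6)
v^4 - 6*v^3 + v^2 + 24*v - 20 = (v - 5)*(v - 2)*(v - 1)*(v + 2)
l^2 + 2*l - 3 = (l - 1)*(l + 3)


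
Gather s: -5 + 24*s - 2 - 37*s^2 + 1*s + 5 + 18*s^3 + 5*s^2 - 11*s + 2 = 18*s^3 - 32*s^2 + 14*s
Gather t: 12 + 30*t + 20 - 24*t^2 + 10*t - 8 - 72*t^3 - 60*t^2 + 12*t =-72*t^3 - 84*t^2 + 52*t + 24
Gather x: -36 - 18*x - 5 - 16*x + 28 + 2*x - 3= -32*x - 16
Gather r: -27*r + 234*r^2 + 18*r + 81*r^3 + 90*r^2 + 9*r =81*r^3 + 324*r^2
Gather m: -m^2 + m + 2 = -m^2 + m + 2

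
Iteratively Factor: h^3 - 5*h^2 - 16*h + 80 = (h - 5)*(h^2 - 16) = (h - 5)*(h + 4)*(h - 4)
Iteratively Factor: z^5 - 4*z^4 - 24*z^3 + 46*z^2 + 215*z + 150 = (z + 3)*(z^4 - 7*z^3 - 3*z^2 + 55*z + 50) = (z + 2)*(z + 3)*(z^3 - 9*z^2 + 15*z + 25) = (z - 5)*(z + 2)*(z + 3)*(z^2 - 4*z - 5) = (z - 5)*(z + 1)*(z + 2)*(z + 3)*(z - 5)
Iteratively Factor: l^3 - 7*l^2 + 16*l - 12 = (l - 2)*(l^2 - 5*l + 6) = (l - 3)*(l - 2)*(l - 2)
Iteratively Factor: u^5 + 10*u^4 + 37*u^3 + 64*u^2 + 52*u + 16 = (u + 4)*(u^4 + 6*u^3 + 13*u^2 + 12*u + 4) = (u + 2)*(u + 4)*(u^3 + 4*u^2 + 5*u + 2) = (u + 1)*(u + 2)*(u + 4)*(u^2 + 3*u + 2) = (u + 1)^2*(u + 2)*(u + 4)*(u + 2)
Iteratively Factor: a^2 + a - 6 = (a + 3)*(a - 2)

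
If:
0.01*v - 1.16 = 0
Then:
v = 116.00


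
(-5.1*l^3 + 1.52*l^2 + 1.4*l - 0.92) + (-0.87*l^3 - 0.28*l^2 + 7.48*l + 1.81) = -5.97*l^3 + 1.24*l^2 + 8.88*l + 0.89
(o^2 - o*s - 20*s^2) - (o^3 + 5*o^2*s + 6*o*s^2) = -o^3 - 5*o^2*s + o^2 - 6*o*s^2 - o*s - 20*s^2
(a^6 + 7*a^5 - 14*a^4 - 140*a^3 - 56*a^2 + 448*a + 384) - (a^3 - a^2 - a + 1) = a^6 + 7*a^5 - 14*a^4 - 141*a^3 - 55*a^2 + 449*a + 383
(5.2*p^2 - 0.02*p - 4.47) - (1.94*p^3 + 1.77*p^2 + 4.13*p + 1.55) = -1.94*p^3 + 3.43*p^2 - 4.15*p - 6.02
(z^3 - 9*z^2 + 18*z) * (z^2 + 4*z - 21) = z^5 - 5*z^4 - 39*z^3 + 261*z^2 - 378*z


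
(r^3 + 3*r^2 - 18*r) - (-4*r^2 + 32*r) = r^3 + 7*r^2 - 50*r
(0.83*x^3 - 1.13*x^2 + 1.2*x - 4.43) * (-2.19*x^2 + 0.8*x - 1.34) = -1.8177*x^5 + 3.1387*x^4 - 4.6442*x^3 + 12.1759*x^2 - 5.152*x + 5.9362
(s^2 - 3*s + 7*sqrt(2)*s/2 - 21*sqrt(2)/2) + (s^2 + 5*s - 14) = 2*s^2 + 2*s + 7*sqrt(2)*s/2 - 21*sqrt(2)/2 - 14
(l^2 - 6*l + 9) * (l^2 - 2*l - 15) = l^4 - 8*l^3 + 6*l^2 + 72*l - 135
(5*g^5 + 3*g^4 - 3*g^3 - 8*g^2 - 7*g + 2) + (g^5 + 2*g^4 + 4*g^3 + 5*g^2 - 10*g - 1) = 6*g^5 + 5*g^4 + g^3 - 3*g^2 - 17*g + 1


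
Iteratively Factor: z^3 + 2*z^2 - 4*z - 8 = (z + 2)*(z^2 - 4) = (z - 2)*(z + 2)*(z + 2)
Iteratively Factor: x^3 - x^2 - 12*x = (x - 4)*(x^2 + 3*x) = (x - 4)*(x + 3)*(x)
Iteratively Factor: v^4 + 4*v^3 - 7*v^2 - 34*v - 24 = (v - 3)*(v^3 + 7*v^2 + 14*v + 8) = (v - 3)*(v + 2)*(v^2 + 5*v + 4) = (v - 3)*(v + 1)*(v + 2)*(v + 4)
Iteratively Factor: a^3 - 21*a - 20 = (a + 4)*(a^2 - 4*a - 5) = (a - 5)*(a + 4)*(a + 1)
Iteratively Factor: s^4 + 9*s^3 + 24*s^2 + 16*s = (s + 1)*(s^3 + 8*s^2 + 16*s) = (s + 1)*(s + 4)*(s^2 + 4*s) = s*(s + 1)*(s + 4)*(s + 4)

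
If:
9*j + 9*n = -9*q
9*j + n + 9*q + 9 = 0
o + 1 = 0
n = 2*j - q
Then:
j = 0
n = 9/8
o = -1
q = -9/8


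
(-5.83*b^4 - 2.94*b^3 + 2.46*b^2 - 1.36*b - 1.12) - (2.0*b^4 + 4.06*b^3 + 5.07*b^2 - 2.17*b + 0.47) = -7.83*b^4 - 7.0*b^3 - 2.61*b^2 + 0.81*b - 1.59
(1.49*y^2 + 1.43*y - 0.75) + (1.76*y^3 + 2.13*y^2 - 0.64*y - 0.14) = 1.76*y^3 + 3.62*y^2 + 0.79*y - 0.89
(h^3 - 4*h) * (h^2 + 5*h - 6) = h^5 + 5*h^4 - 10*h^3 - 20*h^2 + 24*h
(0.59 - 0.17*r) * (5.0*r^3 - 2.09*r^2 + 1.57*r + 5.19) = -0.85*r^4 + 3.3053*r^3 - 1.5*r^2 + 0.0439999999999999*r + 3.0621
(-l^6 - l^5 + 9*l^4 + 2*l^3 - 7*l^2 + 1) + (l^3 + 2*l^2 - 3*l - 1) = -l^6 - l^5 + 9*l^4 + 3*l^3 - 5*l^2 - 3*l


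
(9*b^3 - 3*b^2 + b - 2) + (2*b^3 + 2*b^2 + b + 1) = 11*b^3 - b^2 + 2*b - 1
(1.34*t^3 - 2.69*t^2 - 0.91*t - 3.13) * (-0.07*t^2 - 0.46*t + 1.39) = -0.0938*t^5 - 0.4281*t^4 + 3.1637*t^3 - 3.1014*t^2 + 0.1749*t - 4.3507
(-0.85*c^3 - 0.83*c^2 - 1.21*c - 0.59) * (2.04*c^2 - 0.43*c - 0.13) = -1.734*c^5 - 1.3277*c^4 - 2.001*c^3 - 0.5754*c^2 + 0.411*c + 0.0767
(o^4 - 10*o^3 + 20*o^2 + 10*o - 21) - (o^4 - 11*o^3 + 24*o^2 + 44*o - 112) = o^3 - 4*o^2 - 34*o + 91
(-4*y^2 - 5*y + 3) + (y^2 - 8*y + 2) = -3*y^2 - 13*y + 5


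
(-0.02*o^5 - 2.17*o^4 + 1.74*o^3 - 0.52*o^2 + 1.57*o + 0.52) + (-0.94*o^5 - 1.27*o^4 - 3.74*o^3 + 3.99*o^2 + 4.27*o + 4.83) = -0.96*o^5 - 3.44*o^4 - 2.0*o^3 + 3.47*o^2 + 5.84*o + 5.35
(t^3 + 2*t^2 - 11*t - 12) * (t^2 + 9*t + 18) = t^5 + 11*t^4 + 25*t^3 - 75*t^2 - 306*t - 216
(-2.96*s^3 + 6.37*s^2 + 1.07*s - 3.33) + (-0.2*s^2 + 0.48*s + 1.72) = -2.96*s^3 + 6.17*s^2 + 1.55*s - 1.61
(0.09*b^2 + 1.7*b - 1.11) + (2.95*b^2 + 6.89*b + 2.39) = 3.04*b^2 + 8.59*b + 1.28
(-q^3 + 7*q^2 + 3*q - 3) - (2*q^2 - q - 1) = -q^3 + 5*q^2 + 4*q - 2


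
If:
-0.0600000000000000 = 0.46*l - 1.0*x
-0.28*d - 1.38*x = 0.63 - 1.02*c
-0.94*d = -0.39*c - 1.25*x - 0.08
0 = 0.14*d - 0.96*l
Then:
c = 0.92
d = 0.60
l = 0.09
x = 0.10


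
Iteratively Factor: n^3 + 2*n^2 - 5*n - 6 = (n + 3)*(n^2 - n - 2) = (n - 2)*(n + 3)*(n + 1)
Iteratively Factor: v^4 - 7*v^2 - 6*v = (v)*(v^3 - 7*v - 6) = v*(v + 2)*(v^2 - 2*v - 3) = v*(v - 3)*(v + 2)*(v + 1)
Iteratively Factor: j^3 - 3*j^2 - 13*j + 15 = (j - 1)*(j^2 - 2*j - 15) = (j - 1)*(j + 3)*(j - 5)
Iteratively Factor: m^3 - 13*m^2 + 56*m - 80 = (m - 4)*(m^2 - 9*m + 20) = (m - 4)^2*(m - 5)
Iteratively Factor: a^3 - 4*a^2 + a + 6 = (a + 1)*(a^2 - 5*a + 6) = (a - 2)*(a + 1)*(a - 3)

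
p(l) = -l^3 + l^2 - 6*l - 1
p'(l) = -3*l^2 + 2*l - 6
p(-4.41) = 130.67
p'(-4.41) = -73.16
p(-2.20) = 27.69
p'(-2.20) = -24.92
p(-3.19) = 60.78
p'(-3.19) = -42.91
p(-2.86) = 47.73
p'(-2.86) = -36.26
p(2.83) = -32.64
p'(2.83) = -24.37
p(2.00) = -17.00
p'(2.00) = -14.00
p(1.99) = -16.86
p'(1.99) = -13.90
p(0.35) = -3.02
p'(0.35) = -5.67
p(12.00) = -1657.00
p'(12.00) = -414.00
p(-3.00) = 53.00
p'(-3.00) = -39.00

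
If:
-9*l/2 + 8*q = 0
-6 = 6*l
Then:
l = -1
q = -9/16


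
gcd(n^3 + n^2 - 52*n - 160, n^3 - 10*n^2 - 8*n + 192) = n^2 - 4*n - 32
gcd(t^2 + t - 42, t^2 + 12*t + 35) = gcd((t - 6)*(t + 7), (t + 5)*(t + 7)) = t + 7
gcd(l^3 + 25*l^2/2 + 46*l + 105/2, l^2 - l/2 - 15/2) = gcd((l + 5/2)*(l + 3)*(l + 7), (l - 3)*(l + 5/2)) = l + 5/2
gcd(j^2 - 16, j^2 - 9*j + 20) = j - 4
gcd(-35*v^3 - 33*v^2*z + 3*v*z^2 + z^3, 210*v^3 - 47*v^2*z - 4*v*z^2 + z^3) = -35*v^2 + 2*v*z + z^2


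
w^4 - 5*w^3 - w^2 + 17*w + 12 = (w - 4)*(w - 3)*(w + 1)^2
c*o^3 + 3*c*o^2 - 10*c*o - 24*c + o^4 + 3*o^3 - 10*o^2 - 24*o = (c + o)*(o - 3)*(o + 2)*(o + 4)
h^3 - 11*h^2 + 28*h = h*(h - 7)*(h - 4)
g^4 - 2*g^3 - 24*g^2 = g^2*(g - 6)*(g + 4)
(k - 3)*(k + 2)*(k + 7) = k^3 + 6*k^2 - 13*k - 42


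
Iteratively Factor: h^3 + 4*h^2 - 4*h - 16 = (h + 2)*(h^2 + 2*h - 8) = (h - 2)*(h + 2)*(h + 4)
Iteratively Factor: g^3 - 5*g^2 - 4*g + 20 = (g - 2)*(g^2 - 3*g - 10) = (g - 2)*(g + 2)*(g - 5)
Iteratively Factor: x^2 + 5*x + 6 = (x + 2)*(x + 3)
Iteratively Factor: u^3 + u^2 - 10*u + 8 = (u - 1)*(u^2 + 2*u - 8) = (u - 2)*(u - 1)*(u + 4)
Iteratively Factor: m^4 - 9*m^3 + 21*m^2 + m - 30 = (m - 2)*(m^3 - 7*m^2 + 7*m + 15) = (m - 5)*(m - 2)*(m^2 - 2*m - 3) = (m - 5)*(m - 2)*(m + 1)*(m - 3)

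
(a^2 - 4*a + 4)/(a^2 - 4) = (a - 2)/(a + 2)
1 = 1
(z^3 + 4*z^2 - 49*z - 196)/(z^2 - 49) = z + 4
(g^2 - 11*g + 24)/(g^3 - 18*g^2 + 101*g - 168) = 1/(g - 7)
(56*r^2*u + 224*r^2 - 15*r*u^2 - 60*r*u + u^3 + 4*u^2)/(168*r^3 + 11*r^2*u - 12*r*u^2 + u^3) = (u + 4)/(3*r + u)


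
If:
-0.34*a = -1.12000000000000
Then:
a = 3.29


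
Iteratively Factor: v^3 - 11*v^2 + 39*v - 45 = (v - 5)*(v^2 - 6*v + 9) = (v - 5)*(v - 3)*(v - 3)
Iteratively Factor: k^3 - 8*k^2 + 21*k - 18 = (k - 3)*(k^2 - 5*k + 6) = (k - 3)^2*(k - 2)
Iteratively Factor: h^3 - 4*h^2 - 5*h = (h)*(h^2 - 4*h - 5) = h*(h - 5)*(h + 1)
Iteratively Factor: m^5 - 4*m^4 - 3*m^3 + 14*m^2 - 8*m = (m)*(m^4 - 4*m^3 - 3*m^2 + 14*m - 8) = m*(m - 4)*(m^3 - 3*m + 2) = m*(m - 4)*(m - 1)*(m^2 + m - 2) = m*(m - 4)*(m - 1)*(m + 2)*(m - 1)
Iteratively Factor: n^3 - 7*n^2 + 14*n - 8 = (n - 2)*(n^2 - 5*n + 4) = (n - 2)*(n - 1)*(n - 4)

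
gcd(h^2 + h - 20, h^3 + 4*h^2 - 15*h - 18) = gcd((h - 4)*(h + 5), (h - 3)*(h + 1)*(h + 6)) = 1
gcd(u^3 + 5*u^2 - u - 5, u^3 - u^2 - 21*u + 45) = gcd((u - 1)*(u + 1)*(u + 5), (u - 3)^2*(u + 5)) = u + 5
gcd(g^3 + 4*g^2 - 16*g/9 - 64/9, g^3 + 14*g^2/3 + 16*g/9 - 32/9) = g^2 + 16*g/3 + 16/3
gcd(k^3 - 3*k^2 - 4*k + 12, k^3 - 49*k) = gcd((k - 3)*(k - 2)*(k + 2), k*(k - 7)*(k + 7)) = 1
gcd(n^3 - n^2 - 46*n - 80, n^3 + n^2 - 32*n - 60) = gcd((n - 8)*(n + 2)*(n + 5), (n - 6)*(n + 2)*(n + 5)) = n^2 + 7*n + 10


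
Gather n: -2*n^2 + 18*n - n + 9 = -2*n^2 + 17*n + 9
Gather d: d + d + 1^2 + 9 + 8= 2*d + 18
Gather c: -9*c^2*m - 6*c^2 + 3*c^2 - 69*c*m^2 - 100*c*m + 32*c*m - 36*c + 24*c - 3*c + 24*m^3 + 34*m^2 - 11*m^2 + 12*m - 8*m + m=c^2*(-9*m - 3) + c*(-69*m^2 - 68*m - 15) + 24*m^3 + 23*m^2 + 5*m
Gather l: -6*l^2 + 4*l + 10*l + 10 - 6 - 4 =-6*l^2 + 14*l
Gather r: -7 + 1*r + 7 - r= 0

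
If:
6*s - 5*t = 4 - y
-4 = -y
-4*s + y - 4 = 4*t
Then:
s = 0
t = 0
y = 4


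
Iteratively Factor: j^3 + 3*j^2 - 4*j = (j)*(j^2 + 3*j - 4) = j*(j - 1)*(j + 4)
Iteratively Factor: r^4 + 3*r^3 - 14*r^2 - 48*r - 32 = (r + 1)*(r^3 + 2*r^2 - 16*r - 32) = (r - 4)*(r + 1)*(r^2 + 6*r + 8) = (r - 4)*(r + 1)*(r + 4)*(r + 2)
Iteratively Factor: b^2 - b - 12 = (b + 3)*(b - 4)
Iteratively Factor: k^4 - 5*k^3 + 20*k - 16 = (k - 2)*(k^3 - 3*k^2 - 6*k + 8) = (k - 2)*(k + 2)*(k^2 - 5*k + 4) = (k - 4)*(k - 2)*(k + 2)*(k - 1)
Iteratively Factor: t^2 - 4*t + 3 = (t - 1)*(t - 3)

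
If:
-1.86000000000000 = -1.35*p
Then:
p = 1.38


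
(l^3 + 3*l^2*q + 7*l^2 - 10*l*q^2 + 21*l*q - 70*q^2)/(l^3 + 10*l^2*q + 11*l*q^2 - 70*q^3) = (l + 7)/(l + 7*q)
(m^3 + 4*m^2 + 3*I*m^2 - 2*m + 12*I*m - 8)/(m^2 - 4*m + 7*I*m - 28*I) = (m^3 + m^2*(4 + 3*I) + m*(-2 + 12*I) - 8)/(m^2 + m*(-4 + 7*I) - 28*I)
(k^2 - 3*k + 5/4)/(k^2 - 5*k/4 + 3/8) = 2*(2*k - 5)/(4*k - 3)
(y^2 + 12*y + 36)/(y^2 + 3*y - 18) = (y + 6)/(y - 3)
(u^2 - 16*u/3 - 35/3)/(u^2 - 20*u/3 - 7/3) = (3*u + 5)/(3*u + 1)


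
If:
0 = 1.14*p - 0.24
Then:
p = 0.21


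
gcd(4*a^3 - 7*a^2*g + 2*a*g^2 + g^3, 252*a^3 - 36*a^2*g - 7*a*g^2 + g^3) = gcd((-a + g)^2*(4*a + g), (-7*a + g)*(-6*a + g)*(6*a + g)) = 1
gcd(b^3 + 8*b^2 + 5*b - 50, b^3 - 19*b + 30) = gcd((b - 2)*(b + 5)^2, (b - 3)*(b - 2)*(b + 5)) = b^2 + 3*b - 10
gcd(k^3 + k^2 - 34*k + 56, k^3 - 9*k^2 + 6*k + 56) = k - 4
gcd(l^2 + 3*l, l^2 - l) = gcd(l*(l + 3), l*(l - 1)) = l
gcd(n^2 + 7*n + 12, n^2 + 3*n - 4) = n + 4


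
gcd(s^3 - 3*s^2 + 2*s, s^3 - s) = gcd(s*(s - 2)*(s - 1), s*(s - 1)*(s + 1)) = s^2 - s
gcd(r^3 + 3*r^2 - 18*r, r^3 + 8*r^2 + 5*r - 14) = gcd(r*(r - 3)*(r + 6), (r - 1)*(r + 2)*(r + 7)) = 1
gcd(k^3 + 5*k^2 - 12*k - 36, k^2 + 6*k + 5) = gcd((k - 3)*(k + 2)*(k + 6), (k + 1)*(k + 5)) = 1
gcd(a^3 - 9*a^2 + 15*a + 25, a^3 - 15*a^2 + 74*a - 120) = a - 5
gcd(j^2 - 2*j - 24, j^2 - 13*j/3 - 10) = j - 6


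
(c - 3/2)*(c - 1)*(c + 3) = c^3 + c^2/2 - 6*c + 9/2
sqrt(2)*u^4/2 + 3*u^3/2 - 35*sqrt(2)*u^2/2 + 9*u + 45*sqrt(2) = (u - 3*sqrt(2))*(u - 3*sqrt(2)/2)*(u + 5*sqrt(2))*(sqrt(2)*u/2 + 1)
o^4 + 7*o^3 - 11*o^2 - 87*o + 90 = (o - 3)*(o - 1)*(o + 5)*(o + 6)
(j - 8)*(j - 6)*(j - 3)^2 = j^4 - 20*j^3 + 141*j^2 - 414*j + 432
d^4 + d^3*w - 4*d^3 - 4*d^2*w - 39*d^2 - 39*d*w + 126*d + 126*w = (d - 7)*(d - 3)*(d + 6)*(d + w)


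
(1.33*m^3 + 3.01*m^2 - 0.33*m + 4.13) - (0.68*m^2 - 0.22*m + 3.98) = 1.33*m^3 + 2.33*m^2 - 0.11*m + 0.15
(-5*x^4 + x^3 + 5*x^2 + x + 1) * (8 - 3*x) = 15*x^5 - 43*x^4 - 7*x^3 + 37*x^2 + 5*x + 8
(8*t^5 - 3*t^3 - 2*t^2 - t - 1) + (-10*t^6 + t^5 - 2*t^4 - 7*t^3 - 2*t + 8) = -10*t^6 + 9*t^5 - 2*t^4 - 10*t^3 - 2*t^2 - 3*t + 7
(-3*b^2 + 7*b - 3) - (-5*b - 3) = -3*b^2 + 12*b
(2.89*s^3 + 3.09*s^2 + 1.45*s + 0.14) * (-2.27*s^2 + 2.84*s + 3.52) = -6.5603*s^5 + 1.1933*s^4 + 15.6569*s^3 + 14.677*s^2 + 5.5016*s + 0.4928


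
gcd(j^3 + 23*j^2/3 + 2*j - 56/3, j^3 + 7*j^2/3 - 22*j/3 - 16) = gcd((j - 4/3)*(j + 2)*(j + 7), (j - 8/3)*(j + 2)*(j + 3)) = j + 2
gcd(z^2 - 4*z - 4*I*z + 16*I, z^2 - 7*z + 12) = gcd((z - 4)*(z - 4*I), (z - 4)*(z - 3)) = z - 4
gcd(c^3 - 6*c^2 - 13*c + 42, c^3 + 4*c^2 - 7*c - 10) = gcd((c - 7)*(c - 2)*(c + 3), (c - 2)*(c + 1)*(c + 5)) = c - 2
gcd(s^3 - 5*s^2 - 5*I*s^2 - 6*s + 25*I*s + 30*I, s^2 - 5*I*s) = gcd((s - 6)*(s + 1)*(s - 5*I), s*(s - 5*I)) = s - 5*I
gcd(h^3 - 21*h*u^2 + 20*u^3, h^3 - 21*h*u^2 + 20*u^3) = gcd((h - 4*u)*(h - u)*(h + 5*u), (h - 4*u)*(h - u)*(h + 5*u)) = h^3 - 21*h*u^2 + 20*u^3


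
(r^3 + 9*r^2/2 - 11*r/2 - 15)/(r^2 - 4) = (2*r^2 + 13*r + 15)/(2*(r + 2))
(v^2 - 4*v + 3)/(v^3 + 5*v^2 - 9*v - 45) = (v - 1)/(v^2 + 8*v + 15)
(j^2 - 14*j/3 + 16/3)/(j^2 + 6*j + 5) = (3*j^2 - 14*j + 16)/(3*(j^2 + 6*j + 5))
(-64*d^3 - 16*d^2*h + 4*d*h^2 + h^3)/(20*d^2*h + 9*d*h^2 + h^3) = (-16*d^2 + h^2)/(h*(5*d + h))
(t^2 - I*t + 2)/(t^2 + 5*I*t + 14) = (t + I)/(t + 7*I)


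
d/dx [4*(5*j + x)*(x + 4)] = 20*j + 8*x + 16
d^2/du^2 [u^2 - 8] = 2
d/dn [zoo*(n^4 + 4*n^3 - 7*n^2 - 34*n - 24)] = zoo*(n^3 + n^2 + n + 1)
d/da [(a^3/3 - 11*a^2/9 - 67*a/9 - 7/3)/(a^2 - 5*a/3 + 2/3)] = (9*a^4 - 30*a^3 + 274*a^2 + 82*a - 239)/(3*(9*a^4 - 30*a^3 + 37*a^2 - 20*a + 4))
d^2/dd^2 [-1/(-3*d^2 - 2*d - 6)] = 2*(-9*d^2 - 6*d + 4*(3*d + 1)^2 - 18)/(3*d^2 + 2*d + 6)^3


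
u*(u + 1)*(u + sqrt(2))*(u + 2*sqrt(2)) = u^4 + u^3 + 3*sqrt(2)*u^3 + 4*u^2 + 3*sqrt(2)*u^2 + 4*u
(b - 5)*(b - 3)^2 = b^3 - 11*b^2 + 39*b - 45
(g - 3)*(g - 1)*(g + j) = g^3 + g^2*j - 4*g^2 - 4*g*j + 3*g + 3*j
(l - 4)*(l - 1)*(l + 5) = l^3 - 21*l + 20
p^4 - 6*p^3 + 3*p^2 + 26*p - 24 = (p - 4)*(p - 3)*(p - 1)*(p + 2)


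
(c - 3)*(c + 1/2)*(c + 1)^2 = c^4 - c^3/2 - 11*c^2/2 - 11*c/2 - 3/2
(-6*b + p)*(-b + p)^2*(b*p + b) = -6*b^4*p - 6*b^4 + 13*b^3*p^2 + 13*b^3*p - 8*b^2*p^3 - 8*b^2*p^2 + b*p^4 + b*p^3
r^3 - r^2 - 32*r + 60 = (r - 5)*(r - 2)*(r + 6)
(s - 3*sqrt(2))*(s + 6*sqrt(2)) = s^2 + 3*sqrt(2)*s - 36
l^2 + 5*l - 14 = (l - 2)*(l + 7)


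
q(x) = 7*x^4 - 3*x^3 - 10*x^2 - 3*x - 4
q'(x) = 28*x^3 - 9*x^2 - 20*x - 3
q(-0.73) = -3.98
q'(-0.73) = -4.09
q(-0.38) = -3.99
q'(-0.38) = 1.76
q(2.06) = 47.22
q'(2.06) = 162.38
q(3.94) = 1332.33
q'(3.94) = 1491.05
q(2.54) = 166.06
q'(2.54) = 346.97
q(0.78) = -11.26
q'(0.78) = -10.79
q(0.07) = -4.26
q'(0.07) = -4.43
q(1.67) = 3.57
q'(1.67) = 68.91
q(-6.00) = 9374.00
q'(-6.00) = -6255.00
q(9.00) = 42899.00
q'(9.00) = 19500.00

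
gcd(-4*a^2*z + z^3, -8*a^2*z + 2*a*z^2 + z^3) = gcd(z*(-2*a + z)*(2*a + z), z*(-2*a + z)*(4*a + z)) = -2*a*z + z^2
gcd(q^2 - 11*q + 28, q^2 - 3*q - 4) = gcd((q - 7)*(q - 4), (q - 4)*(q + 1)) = q - 4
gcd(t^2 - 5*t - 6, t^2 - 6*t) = t - 6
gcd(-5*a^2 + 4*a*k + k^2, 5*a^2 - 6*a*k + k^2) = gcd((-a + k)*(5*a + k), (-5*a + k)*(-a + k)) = a - k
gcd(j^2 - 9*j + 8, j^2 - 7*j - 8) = j - 8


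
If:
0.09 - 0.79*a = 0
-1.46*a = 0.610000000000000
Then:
No Solution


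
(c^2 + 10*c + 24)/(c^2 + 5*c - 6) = (c + 4)/(c - 1)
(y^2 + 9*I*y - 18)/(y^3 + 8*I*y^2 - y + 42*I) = (y + 6*I)/(y^2 + 5*I*y + 14)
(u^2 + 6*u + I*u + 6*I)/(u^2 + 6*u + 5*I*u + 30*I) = (u + I)/(u + 5*I)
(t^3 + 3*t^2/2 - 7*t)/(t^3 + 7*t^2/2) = (t - 2)/t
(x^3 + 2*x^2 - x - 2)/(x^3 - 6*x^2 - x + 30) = (x^2 - 1)/(x^2 - 8*x + 15)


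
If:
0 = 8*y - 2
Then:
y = 1/4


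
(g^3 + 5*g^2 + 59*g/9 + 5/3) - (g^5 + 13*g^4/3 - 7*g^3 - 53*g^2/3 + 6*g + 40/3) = -g^5 - 13*g^4/3 + 8*g^3 + 68*g^2/3 + 5*g/9 - 35/3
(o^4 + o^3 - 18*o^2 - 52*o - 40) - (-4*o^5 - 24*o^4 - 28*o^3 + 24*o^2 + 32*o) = 4*o^5 + 25*o^4 + 29*o^3 - 42*o^2 - 84*o - 40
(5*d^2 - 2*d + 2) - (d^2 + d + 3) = 4*d^2 - 3*d - 1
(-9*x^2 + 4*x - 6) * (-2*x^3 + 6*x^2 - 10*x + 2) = 18*x^5 - 62*x^4 + 126*x^3 - 94*x^2 + 68*x - 12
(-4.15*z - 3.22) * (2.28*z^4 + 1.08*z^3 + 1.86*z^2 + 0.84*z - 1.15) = -9.462*z^5 - 11.8236*z^4 - 11.1966*z^3 - 9.4752*z^2 + 2.0677*z + 3.703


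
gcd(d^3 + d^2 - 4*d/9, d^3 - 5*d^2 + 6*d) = d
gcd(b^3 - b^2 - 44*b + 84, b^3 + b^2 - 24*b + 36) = b - 2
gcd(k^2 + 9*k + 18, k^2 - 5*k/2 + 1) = 1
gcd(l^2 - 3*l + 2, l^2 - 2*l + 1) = l - 1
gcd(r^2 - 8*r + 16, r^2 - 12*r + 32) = r - 4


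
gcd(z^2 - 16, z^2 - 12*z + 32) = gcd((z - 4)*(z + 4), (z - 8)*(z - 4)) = z - 4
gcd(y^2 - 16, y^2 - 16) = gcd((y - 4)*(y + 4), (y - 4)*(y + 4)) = y^2 - 16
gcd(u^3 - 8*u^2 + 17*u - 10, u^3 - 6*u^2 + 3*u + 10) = u^2 - 7*u + 10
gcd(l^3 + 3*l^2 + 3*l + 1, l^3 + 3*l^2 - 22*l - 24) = l + 1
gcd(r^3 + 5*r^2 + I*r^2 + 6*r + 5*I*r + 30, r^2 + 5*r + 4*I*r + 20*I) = r + 5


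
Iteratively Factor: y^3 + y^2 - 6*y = (y)*(y^2 + y - 6) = y*(y + 3)*(y - 2)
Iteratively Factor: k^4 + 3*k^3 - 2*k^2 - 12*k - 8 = (k - 2)*(k^3 + 5*k^2 + 8*k + 4) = (k - 2)*(k + 2)*(k^2 + 3*k + 2) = (k - 2)*(k + 2)^2*(k + 1)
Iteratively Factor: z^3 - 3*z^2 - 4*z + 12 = (z - 2)*(z^2 - z - 6) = (z - 2)*(z + 2)*(z - 3)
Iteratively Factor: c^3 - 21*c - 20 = (c + 4)*(c^2 - 4*c - 5) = (c + 1)*(c + 4)*(c - 5)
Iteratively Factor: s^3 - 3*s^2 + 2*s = (s - 1)*(s^2 - 2*s) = s*(s - 1)*(s - 2)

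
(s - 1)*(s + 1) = s^2 - 1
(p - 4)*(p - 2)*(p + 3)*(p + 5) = p^4 + 2*p^3 - 25*p^2 - 26*p + 120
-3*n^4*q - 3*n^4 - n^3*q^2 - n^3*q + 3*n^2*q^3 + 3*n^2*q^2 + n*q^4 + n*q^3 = (-n + q)*(n + q)*(3*n + q)*(n*q + n)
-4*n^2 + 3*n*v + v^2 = (-n + v)*(4*n + v)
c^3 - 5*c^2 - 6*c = c*(c - 6)*(c + 1)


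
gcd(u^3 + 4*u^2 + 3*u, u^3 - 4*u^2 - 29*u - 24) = u^2 + 4*u + 3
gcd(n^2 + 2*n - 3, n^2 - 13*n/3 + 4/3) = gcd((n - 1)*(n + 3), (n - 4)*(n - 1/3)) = 1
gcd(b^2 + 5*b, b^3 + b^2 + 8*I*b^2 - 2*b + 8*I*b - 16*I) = 1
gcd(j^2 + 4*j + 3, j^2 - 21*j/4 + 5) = 1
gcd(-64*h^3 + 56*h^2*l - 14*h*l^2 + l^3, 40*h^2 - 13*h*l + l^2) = 8*h - l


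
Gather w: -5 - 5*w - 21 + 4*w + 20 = -w - 6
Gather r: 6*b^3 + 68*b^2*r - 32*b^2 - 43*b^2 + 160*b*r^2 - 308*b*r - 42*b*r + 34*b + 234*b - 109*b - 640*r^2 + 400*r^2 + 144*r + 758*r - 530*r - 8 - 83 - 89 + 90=6*b^3 - 75*b^2 + 159*b + r^2*(160*b - 240) + r*(68*b^2 - 350*b + 372) - 90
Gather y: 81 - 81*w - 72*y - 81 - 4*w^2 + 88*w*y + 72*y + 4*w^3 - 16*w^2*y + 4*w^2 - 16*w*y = 4*w^3 - 81*w + y*(-16*w^2 + 72*w)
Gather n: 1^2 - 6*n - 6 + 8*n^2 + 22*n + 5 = 8*n^2 + 16*n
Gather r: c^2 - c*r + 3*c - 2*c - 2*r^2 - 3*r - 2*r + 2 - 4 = c^2 + c - 2*r^2 + r*(-c - 5) - 2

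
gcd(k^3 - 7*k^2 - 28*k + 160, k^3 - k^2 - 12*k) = k - 4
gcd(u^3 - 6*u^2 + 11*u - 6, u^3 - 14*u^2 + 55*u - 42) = u - 1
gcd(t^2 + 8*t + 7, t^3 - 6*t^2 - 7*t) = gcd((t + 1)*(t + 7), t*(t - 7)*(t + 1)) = t + 1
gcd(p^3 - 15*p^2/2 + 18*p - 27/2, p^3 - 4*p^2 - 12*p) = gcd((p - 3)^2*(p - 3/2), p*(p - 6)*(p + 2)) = 1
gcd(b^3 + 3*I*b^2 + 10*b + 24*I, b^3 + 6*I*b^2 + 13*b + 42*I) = b^2 - I*b + 6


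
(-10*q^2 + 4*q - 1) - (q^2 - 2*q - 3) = -11*q^2 + 6*q + 2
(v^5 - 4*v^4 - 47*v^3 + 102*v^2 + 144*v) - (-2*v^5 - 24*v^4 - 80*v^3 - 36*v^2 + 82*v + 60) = 3*v^5 + 20*v^4 + 33*v^3 + 138*v^2 + 62*v - 60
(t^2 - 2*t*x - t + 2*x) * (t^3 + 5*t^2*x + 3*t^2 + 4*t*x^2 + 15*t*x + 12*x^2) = t^5 + 3*t^4*x + 2*t^4 - 6*t^3*x^2 + 6*t^3*x - 3*t^3 - 8*t^2*x^3 - 12*t^2*x^2 - 9*t^2*x - 16*t*x^3 + 18*t*x^2 + 24*x^3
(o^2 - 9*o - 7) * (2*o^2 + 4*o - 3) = 2*o^4 - 14*o^3 - 53*o^2 - o + 21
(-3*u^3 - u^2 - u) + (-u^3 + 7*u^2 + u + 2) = -4*u^3 + 6*u^2 + 2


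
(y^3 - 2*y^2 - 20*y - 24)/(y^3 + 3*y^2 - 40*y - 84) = (y + 2)/(y + 7)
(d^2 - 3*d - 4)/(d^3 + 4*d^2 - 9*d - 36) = (d^2 - 3*d - 4)/(d^3 + 4*d^2 - 9*d - 36)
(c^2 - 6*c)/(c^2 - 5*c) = (c - 6)/(c - 5)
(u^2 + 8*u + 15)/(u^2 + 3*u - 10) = (u + 3)/(u - 2)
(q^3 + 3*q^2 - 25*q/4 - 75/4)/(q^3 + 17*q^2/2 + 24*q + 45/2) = (q - 5/2)/(q + 3)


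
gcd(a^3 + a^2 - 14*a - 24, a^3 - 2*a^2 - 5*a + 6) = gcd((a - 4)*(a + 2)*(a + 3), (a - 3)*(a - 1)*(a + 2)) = a + 2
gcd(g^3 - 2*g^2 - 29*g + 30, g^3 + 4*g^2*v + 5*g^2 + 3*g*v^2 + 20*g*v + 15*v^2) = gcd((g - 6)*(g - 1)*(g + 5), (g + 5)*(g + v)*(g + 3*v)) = g + 5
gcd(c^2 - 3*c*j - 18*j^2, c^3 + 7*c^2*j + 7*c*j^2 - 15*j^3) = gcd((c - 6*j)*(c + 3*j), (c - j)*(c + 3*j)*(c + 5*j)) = c + 3*j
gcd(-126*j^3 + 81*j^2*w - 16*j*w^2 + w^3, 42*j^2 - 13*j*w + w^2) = 42*j^2 - 13*j*w + w^2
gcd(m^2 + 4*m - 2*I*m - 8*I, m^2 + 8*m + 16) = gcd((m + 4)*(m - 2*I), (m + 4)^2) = m + 4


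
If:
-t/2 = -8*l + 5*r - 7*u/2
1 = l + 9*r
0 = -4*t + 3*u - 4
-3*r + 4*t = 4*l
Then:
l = -107/297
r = 404/2673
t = -20/81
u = 244/243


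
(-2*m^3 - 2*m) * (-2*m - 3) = 4*m^4 + 6*m^3 + 4*m^2 + 6*m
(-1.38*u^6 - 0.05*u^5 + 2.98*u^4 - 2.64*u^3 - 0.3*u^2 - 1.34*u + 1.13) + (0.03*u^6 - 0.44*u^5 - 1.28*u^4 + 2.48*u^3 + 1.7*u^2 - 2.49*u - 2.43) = -1.35*u^6 - 0.49*u^5 + 1.7*u^4 - 0.16*u^3 + 1.4*u^2 - 3.83*u - 1.3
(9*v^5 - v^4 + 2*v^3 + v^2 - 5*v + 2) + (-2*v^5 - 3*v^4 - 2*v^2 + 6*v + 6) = 7*v^5 - 4*v^4 + 2*v^3 - v^2 + v + 8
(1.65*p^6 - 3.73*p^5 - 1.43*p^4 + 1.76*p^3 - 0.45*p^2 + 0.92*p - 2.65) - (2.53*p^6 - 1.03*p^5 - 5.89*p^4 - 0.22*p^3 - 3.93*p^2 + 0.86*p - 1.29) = -0.88*p^6 - 2.7*p^5 + 4.46*p^4 + 1.98*p^3 + 3.48*p^2 + 0.0600000000000001*p - 1.36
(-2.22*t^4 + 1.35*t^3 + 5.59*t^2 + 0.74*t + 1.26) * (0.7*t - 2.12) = -1.554*t^5 + 5.6514*t^4 + 1.051*t^3 - 11.3328*t^2 - 0.6868*t - 2.6712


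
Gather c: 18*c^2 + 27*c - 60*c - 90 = 18*c^2 - 33*c - 90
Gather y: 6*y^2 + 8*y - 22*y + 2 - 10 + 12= 6*y^2 - 14*y + 4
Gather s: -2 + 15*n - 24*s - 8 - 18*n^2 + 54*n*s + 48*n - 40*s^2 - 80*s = -18*n^2 + 63*n - 40*s^2 + s*(54*n - 104) - 10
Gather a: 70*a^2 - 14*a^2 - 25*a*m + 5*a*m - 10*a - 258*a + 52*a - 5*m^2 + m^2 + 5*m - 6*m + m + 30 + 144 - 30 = 56*a^2 + a*(-20*m - 216) - 4*m^2 + 144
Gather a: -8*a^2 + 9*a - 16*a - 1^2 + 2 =-8*a^2 - 7*a + 1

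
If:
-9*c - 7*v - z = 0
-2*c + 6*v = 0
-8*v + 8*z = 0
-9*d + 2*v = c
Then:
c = 0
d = 0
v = 0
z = 0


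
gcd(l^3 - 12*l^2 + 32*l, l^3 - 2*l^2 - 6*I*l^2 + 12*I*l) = l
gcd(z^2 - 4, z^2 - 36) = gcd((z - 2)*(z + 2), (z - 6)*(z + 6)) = 1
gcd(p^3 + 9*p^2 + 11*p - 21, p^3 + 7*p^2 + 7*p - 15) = p^2 + 2*p - 3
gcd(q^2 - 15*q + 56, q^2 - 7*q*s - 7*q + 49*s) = q - 7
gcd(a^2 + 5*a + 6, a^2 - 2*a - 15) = a + 3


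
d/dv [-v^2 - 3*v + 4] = -2*v - 3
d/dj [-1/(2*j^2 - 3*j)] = (4*j - 3)/(j^2*(2*j - 3)^2)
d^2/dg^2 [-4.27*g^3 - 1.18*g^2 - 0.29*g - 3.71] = -25.62*g - 2.36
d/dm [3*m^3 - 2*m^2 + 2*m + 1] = 9*m^2 - 4*m + 2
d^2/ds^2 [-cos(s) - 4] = cos(s)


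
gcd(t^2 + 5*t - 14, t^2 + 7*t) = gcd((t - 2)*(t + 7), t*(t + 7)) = t + 7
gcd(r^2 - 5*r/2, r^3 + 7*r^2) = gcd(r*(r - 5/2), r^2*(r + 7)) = r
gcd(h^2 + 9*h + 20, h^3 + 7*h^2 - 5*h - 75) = h + 5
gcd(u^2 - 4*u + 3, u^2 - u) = u - 1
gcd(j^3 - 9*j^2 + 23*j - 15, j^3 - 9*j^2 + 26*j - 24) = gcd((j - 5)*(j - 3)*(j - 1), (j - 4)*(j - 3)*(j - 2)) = j - 3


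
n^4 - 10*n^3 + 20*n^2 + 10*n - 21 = (n - 7)*(n - 3)*(n - 1)*(n + 1)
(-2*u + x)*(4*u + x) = -8*u^2 + 2*u*x + x^2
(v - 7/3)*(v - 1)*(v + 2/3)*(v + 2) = v^4 - 2*v^3/3 - 47*v^2/9 + 16*v/9 + 28/9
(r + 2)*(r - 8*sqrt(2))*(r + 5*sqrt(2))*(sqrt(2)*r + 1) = sqrt(2)*r^4 - 5*r^3 + 2*sqrt(2)*r^3 - 83*sqrt(2)*r^2 - 10*r^2 - 166*sqrt(2)*r - 80*r - 160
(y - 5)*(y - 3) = y^2 - 8*y + 15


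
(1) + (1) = 2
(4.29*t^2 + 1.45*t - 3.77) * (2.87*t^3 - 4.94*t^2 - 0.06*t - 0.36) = 12.3123*t^5 - 17.0311*t^4 - 18.2403*t^3 + 16.9924*t^2 - 0.2958*t + 1.3572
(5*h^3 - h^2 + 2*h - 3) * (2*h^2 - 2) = 10*h^5 - 2*h^4 - 6*h^3 - 4*h^2 - 4*h + 6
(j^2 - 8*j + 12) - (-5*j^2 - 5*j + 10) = 6*j^2 - 3*j + 2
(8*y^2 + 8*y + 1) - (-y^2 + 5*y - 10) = 9*y^2 + 3*y + 11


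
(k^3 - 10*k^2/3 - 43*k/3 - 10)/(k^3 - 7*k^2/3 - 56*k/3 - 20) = (k + 1)/(k + 2)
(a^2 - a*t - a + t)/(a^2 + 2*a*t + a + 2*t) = (a^2 - a*t - a + t)/(a^2 + 2*a*t + a + 2*t)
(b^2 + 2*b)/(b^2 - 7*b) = (b + 2)/(b - 7)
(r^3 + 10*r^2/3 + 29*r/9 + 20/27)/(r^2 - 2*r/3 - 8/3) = (r^2 + 2*r + 5/9)/(r - 2)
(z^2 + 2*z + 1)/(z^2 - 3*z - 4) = (z + 1)/(z - 4)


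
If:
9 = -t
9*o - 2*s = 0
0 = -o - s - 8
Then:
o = -16/11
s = -72/11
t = -9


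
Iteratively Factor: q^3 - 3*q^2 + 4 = (q - 2)*(q^2 - q - 2) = (q - 2)*(q + 1)*(q - 2)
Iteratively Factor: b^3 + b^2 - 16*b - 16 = (b - 4)*(b^2 + 5*b + 4) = (b - 4)*(b + 1)*(b + 4)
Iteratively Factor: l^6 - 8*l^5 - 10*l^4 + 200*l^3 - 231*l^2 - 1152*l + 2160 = (l - 5)*(l^5 - 3*l^4 - 25*l^3 + 75*l^2 + 144*l - 432) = (l - 5)*(l + 3)*(l^4 - 6*l^3 - 7*l^2 + 96*l - 144) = (l - 5)*(l - 3)*(l + 3)*(l^3 - 3*l^2 - 16*l + 48) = (l - 5)*(l - 3)^2*(l + 3)*(l^2 - 16) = (l - 5)*(l - 4)*(l - 3)^2*(l + 3)*(l + 4)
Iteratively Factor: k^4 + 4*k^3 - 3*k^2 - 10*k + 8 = (k + 4)*(k^3 - 3*k + 2) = (k + 2)*(k + 4)*(k^2 - 2*k + 1) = (k - 1)*(k + 2)*(k + 4)*(k - 1)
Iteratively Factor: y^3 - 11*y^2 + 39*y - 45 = (y - 3)*(y^2 - 8*y + 15) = (y - 5)*(y - 3)*(y - 3)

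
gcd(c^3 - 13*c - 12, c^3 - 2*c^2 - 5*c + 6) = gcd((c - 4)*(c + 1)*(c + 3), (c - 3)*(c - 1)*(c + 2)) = 1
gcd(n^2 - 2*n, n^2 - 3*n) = n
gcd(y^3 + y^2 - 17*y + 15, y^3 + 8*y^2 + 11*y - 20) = y^2 + 4*y - 5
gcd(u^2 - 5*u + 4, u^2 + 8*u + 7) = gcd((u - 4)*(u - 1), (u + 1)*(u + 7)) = 1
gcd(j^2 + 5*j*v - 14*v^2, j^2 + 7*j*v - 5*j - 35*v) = j + 7*v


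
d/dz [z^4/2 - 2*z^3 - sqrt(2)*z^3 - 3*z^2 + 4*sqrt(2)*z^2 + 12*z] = 2*z^3 - 6*z^2 - 3*sqrt(2)*z^2 - 6*z + 8*sqrt(2)*z + 12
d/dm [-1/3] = 0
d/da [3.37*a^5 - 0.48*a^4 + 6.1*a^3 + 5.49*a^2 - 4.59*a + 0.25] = 16.85*a^4 - 1.92*a^3 + 18.3*a^2 + 10.98*a - 4.59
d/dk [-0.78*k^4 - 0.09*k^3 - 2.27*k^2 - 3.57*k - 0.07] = -3.12*k^3 - 0.27*k^2 - 4.54*k - 3.57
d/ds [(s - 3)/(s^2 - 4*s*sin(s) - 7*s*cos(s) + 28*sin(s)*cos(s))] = (s^2 - 4*s*sin(s) - 7*s*cos(s) + (s - 3)*(-7*s*sin(s) + 4*s*cos(s) - 2*s + 4*sin(s) + 7*cos(s) - 28*cos(2*s)) + 14*sin(2*s))/((s - 4*sin(s))^2*(s - 7*cos(s))^2)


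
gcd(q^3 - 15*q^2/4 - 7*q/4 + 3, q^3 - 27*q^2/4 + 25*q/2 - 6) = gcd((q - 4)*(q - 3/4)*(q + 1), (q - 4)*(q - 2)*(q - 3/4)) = q^2 - 19*q/4 + 3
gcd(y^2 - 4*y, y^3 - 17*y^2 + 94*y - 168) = y - 4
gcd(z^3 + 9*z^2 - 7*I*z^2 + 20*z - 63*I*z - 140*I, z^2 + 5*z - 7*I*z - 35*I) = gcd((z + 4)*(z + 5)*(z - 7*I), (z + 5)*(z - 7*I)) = z^2 + z*(5 - 7*I) - 35*I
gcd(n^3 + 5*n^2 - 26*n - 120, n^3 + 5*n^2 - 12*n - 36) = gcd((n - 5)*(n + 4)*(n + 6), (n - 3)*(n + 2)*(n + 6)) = n + 6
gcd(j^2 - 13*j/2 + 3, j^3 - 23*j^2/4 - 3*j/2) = j - 6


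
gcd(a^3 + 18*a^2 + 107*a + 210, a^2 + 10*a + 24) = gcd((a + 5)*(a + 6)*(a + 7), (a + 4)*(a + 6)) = a + 6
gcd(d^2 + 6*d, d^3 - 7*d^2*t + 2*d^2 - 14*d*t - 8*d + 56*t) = 1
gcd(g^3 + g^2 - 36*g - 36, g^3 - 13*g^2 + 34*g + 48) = g^2 - 5*g - 6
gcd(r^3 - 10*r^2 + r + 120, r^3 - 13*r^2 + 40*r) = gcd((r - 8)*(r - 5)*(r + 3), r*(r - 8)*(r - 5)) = r^2 - 13*r + 40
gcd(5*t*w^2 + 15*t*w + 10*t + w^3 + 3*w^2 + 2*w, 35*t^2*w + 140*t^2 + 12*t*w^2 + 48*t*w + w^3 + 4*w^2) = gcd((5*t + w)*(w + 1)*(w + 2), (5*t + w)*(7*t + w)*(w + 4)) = 5*t + w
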